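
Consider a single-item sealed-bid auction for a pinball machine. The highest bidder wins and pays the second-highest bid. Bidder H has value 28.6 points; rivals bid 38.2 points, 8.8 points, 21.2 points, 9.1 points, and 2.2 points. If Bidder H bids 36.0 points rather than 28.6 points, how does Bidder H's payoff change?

The highest competing bid is 38.2 points.
Bidding truthfully at 28.6 points: the top bid is 38.2 points (a rival), so Bidder H loses. Payoff = 0.0 points.
Bidding 36.0 points: the top bid is 38.2 points (a rival), so Bidder H loses. Payoff = 0.0 points.
Change = 0.0 points − 0.0 points = 0.0 points.

0.0 points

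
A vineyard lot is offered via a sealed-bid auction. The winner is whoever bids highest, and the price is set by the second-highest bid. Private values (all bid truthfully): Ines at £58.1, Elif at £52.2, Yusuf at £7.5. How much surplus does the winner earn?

Ranking the bids: Ines £58.1, then Elif £52.2, then Yusuf £7.5.
Ines wins with the top bid and pays the second-highest, £52.2.
Surplus = £58.1 − £52.2 = £5.9.

Winner's surplus: £5.9.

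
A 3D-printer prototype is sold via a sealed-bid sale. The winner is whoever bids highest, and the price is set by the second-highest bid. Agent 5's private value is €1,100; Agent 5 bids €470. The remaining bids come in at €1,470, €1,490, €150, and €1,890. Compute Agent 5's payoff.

Highest competing bid: €1,890.
Agent 5's bid €470 is not the highest, so Agent 5 loses, pays nothing, and earns zero payoff.

€0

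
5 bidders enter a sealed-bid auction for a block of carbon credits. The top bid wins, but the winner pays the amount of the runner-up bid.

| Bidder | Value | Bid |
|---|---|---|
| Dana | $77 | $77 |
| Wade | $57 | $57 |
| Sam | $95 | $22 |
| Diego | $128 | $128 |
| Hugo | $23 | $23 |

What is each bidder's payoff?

Bids in descending order: Diego $128; Dana $77; Wade $57; Hugo $23; Sam $22.
Diego has the top bid and wins; the price is the second-highest bid, $77.
Diego's payoff = $128 − $77 = $51. All other bidders lose, so their payoff is 0.

Dana $0, Wade $0, Sam $0, Diego $51, Hugo $0.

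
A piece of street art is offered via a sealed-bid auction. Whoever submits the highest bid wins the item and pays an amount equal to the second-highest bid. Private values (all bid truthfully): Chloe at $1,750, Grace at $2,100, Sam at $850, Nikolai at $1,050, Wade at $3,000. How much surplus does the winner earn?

Bids in descending order: Wade $3,000 > Grace $2,100 > Chloe $1,750 > Nikolai $1,050 > Sam $850.
Wade wins with the top bid and pays the second-highest, $2,100.
Surplus = $3,000 − $2,100 = $900.

$900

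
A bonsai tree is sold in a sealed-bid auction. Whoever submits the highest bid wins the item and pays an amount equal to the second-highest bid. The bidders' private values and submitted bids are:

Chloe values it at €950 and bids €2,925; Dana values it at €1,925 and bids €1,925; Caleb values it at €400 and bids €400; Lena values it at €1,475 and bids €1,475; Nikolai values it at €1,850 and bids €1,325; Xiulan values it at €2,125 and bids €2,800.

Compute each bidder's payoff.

Chloe -€1,850, Dana €0, Caleb €0, Lena €0, Nikolai €0, Xiulan €0.

Sorted high to low: Chloe €2,925 > Xiulan €2,800 > Dana €1,925 > Lena €1,475 > Nikolai €1,325 > Caleb €400.
Chloe has the top bid and wins; the price is the second-highest bid, €2,800.
Chloe's payoff = €950 − €2,800 = -€1,850. All other bidders lose, so their payoff is 0.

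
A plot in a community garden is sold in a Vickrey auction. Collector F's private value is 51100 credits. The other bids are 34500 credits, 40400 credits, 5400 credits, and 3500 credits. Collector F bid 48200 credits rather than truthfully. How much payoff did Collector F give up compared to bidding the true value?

0 credits

The highest competing bid is 40400 credits.
Bidding truthfully at 51100 credits: Collector F has the top bid, wins, and pays the second-highest bid 40400 credits. Payoff = 51100 credits − 40400 credits = 10700 credits.
Bidding 48200 credits: Collector F has the top bid, wins, and pays the second-highest bid 40400 credits. Payoff = 51100 credits − 40400 credits = 10700 credits.
Regret = truthful payoff − actual payoff = 10700 credits − 10700 credits = 0 credits.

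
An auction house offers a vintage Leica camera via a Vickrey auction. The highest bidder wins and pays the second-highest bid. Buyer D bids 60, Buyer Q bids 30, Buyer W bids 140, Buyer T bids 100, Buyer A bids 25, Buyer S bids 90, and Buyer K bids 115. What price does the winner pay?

115

Ranking the bids: Buyer W 140, then Buyer K 115, then Buyer T 100, then Buyer S 90, then Buyer D 60, then Buyer Q 30, then Buyer A 25.
Buyer W has the highest bid, so Buyer W wins.
The second-highest bid is 115, so that is what Buyer W pays.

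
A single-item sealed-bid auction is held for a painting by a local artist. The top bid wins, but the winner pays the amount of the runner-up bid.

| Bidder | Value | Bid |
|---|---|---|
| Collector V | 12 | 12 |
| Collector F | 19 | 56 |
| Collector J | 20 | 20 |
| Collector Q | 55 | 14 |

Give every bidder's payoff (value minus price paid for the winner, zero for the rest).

Payoffs: Collector V 0, Collector F -1, Collector J 0, Collector Q 0.

Ordered from highest: Collector F 56, then Collector J 20, then Collector Q 14, then Collector V 12.
Collector F has the top bid and wins; the price is the second-highest bid, 20.
Collector F's payoff = 19 − 20 = -1. All other bidders lose, so their payoff is 0.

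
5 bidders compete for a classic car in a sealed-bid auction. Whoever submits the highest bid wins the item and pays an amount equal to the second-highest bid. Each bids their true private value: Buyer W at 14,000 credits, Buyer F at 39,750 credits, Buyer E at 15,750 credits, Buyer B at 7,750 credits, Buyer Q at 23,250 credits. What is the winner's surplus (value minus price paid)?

16,500 credits

Ordered from highest: Buyer F 39,750 credits > Buyer Q 23,250 credits > Buyer E 15,750 credits > Buyer W 14,000 credits > Buyer B 7,750 credits.
Buyer F wins with the top bid and pays the second-highest, 23,250 credits.
Surplus = 39,750 credits − 23,250 credits = 16,500 credits.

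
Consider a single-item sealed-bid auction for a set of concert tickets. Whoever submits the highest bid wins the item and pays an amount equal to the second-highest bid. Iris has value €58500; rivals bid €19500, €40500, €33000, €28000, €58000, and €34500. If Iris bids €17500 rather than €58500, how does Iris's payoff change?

-€500

The highest competing bid is €58000.
Bidding truthfully at €58500: Iris has the top bid, wins, and pays the second-highest bid €58000. Payoff = €58500 − €58000 = €500.
Bidding €17500: the top bid is €58000 (a rival), so Iris loses. Payoff = €0.
Change = €0 − €500 = -€500.
This is the dominant-strategy logic: truthful bidding weakly beats any alternative.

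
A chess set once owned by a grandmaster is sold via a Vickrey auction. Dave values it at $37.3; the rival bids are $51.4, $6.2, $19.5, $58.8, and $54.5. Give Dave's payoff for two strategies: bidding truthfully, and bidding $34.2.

The highest competing bid is $58.8.
Bidding truthfully at $37.3: the top bid is $58.8 (a rival), so Dave loses. Payoff = $0.0.
Bidding $34.2: the top bid is $58.8 (a rival), so Dave loses. Payoff = $0.0.
The bid only affects whether you win, not the price — here both bids land on the same side of the top rival bid, so the deviation is payoff-neutral.

(a) $0.0  (b) $0.0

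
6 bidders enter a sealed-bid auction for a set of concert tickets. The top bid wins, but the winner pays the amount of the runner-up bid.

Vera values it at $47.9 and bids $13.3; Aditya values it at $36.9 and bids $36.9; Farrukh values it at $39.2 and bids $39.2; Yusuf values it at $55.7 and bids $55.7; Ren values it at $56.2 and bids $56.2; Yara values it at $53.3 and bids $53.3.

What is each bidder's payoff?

Payoffs: Vera $0.0, Aditya $0.0, Farrukh $0.0, Yusuf $0.0, Ren $0.5, Yara $0.0.

Ordered from highest: Ren $56.2, then Yusuf $55.7, then Yara $53.3, then Farrukh $39.2, then Aditya $36.9, then Vera $13.3.
Ren has the top bid and wins; the price is the second-highest bid, $55.7.
Ren's payoff = $56.2 − $55.7 = $0.5. All other bidders lose, so their payoff is 0.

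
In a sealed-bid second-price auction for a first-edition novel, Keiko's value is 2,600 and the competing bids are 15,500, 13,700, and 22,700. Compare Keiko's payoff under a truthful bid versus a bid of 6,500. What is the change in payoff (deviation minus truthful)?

0

The highest competing bid is 22,700.
Bidding truthfully at 2,600: the top bid is 22,700 (a rival), so Keiko loses. Payoff = 0.
Bidding 6,500: the top bid is 22,700 (a rival), so Keiko loses. Payoff = 0.
Change = 0 − 0 = 0.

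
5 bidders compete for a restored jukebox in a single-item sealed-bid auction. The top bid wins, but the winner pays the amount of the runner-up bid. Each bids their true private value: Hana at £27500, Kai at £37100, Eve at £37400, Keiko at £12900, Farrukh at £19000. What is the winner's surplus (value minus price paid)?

Winner's surplus: £300.

Sorted high to low: Eve £37400 > Kai £37100 > Hana £27500 > Farrukh £19000 > Keiko £12900.
Eve wins with the top bid and pays the second-highest, £37100.
Surplus = £37400 − £37100 = £300.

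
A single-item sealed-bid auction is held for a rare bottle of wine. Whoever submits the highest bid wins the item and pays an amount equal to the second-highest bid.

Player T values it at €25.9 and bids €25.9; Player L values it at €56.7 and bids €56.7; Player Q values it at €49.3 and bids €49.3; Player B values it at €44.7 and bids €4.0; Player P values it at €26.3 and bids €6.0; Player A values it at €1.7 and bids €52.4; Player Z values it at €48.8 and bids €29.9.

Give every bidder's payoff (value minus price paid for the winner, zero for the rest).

Player T €0.0, Player L €4.3, Player Q €0.0, Player B €0.0, Player P €0.0, Player A €0.0, Player Z €0.0.

Ordered from highest: Player L €56.7 > Player A €52.4 > Player Q €49.3 > Player Z €29.9 > Player T €25.9 > Player P €6.0 > Player B €4.0.
Player L has the top bid and wins; the price is the second-highest bid, €52.4.
Player L's payoff = €56.7 − €52.4 = €4.3. All other bidders lose, so their payoff is 0.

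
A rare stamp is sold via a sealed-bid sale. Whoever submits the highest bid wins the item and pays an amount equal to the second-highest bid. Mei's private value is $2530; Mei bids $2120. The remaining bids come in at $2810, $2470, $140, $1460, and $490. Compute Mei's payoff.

Mei's payoff: $0.

Highest competing bid: $2810.
Mei's bid $2120 is not the highest, so Mei loses, pays nothing, and earns zero payoff.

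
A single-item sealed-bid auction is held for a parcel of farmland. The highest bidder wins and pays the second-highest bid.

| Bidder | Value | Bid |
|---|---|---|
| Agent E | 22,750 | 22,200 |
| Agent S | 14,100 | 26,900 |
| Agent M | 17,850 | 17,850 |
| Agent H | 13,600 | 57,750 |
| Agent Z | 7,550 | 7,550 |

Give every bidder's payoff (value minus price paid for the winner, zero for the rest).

Agent E 0, Agent S 0, Agent M 0, Agent H -13,300, Agent Z 0.

Ordered from highest: Agent H 57,750 > Agent S 26,900 > Agent E 22,200 > Agent M 17,850 > Agent Z 7,550.
Agent H has the top bid and wins; the price is the second-highest bid, 26,900.
Agent H's payoff = 13,600 − 26,900 = -13,300. All other bidders lose, so their payoff is 0.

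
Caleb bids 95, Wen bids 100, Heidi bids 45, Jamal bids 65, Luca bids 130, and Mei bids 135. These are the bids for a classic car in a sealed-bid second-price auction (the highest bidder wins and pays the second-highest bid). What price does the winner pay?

Sorted high to low: Mei 135 > Luca 130 > Wen 100 > Caleb 95 > Jamal 65 > Heidi 45.
Mei is the highest bidder, so Mei wins.
Under the second-price rule, the price is the second-highest bid: 130.

130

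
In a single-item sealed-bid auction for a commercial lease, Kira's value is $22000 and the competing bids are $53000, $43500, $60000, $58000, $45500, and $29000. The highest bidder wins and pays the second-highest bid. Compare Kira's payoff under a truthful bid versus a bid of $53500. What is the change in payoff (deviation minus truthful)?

The highest competing bid is $60000.
Bidding truthfully at $22000: the top bid is $60000 (a rival), so Kira loses. Payoff = $0.
Bidding $53500: the top bid is $60000 (a rival), so Kira loses. Payoff = $0.
Change = $0 − $0 = $0.
The bid only affects whether you win, not the price — here both bids land on the same side of the top rival bid, so the deviation is payoff-neutral.

Payoff change: $0.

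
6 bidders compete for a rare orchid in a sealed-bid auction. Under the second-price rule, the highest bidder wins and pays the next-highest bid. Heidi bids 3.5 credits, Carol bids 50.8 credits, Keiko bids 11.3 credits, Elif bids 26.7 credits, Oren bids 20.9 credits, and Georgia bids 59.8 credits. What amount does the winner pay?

Bids in descending order: Georgia 59.8 credits, then Carol 50.8 credits, then Elif 26.7 credits, then Oren 20.9 credits, then Keiko 11.3 credits, then Heidi 3.5 credits.
Georgia has the highest bid, so Georgia wins.
The second-highest bid is 50.8 credits, so that is what Georgia pays.

50.8 credits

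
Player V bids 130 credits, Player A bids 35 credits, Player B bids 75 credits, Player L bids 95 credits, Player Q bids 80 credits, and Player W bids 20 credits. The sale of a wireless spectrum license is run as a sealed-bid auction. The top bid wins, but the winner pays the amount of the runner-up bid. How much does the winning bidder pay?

Ranking the bids: Player V 130 credits; Player L 95 credits; Player Q 80 credits; Player B 75 credits; Player A 35 credits; Player W 20 credits.
Player V has the highest bid, so Player V wins.
The second-highest bid is 95 credits, so that is what Player V pays.

The winner pays 95 credits.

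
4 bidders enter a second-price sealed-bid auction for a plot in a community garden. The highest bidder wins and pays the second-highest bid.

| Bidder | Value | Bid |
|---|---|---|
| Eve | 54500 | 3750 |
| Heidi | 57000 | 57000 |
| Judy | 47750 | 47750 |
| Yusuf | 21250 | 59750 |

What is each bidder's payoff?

Eve 0, Heidi 0, Judy 0, Yusuf -35750.

Ranking the bids: Yusuf 59750; Heidi 57000; Judy 47750; Eve 3750.
Yusuf has the top bid and wins; the price is the second-highest bid, 57000.
Yusuf's payoff = 21250 − 57000 = -35750. All other bidders lose, so their payoff is 0.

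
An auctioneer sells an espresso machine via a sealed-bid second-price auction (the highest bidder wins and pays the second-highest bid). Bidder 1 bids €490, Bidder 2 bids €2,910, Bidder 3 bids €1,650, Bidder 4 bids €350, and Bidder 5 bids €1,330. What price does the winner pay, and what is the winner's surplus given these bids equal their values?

The winner pays €1,650 for a surplus of €1,260.

Ranking the bids: Bidder 2 €2,910 > Bidder 3 €1,650 > Bidder 5 €1,330 > Bidder 1 €490 > Bidder 4 €350.
Bidder 2 is the highest bidder, so Bidder 2 wins.
Under the second-price rule, the price is the second-highest bid: €1,650.
Surplus = €2,910 − €1,650 = €1,260.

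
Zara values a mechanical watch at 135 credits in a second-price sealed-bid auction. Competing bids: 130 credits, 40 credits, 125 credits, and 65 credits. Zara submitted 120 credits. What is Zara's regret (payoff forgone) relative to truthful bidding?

The highest competing bid is 130 credits.
Bidding truthfully at 135 credits: Zara has the top bid, wins, and pays the second-highest bid 130 credits. Payoff = 135 credits − 130 credits = 5 credits.
Bidding 120 credits: the top bid is 130 credits (a rival), so Zara loses. Payoff = 0 credits.
Regret = truthful payoff − actual payoff = 5 credits − 0 credits = 5 credits.

Payoff forgone: 5 credits.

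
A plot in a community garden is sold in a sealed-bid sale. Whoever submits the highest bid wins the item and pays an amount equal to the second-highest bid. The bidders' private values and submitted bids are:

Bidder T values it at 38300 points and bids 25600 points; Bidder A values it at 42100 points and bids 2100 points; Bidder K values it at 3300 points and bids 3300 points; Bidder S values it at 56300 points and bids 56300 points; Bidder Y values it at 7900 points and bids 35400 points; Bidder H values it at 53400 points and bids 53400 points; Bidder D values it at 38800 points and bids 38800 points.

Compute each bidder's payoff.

Sorted high to low: Bidder S 56300 points, then Bidder H 53400 points, then Bidder D 38800 points, then Bidder Y 35400 points, then Bidder T 25600 points, then Bidder K 3300 points, then Bidder A 2100 points.
Bidder S has the top bid and wins; the price is the second-highest bid, 53400 points.
Bidder S's payoff = 56300 points − 53400 points = 2900 points. All other bidders lose, so their payoff is 0.

Bidder T 0 points, Bidder A 0 points, Bidder K 0 points, Bidder S 2900 points, Bidder Y 0 points, Bidder H 0 points, Bidder D 0 points.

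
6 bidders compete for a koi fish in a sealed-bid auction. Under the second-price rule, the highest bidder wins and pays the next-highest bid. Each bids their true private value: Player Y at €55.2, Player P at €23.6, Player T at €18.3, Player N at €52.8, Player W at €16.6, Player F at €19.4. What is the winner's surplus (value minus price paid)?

Ordered from highest: Player Y €55.2, then Player N €52.8, then Player P €23.6, then Player F €19.4, then Player T €18.3, then Player W €16.6.
Player Y wins with the top bid and pays the second-highest, €52.8.
Surplus = €55.2 − €52.8 = €2.4.

Winner's surplus: €2.4.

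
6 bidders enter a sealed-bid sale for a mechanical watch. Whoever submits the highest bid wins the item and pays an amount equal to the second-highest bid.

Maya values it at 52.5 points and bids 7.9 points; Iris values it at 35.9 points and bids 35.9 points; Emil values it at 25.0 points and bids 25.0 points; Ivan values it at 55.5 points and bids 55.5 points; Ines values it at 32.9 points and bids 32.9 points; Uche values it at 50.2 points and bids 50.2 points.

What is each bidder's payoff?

Maya 0.0 points, Iris 0.0 points, Emil 0.0 points, Ivan 5.3 points, Ines 0.0 points, Uche 0.0 points.

Sorted high to low: Ivan 55.5 points; Uche 50.2 points; Iris 35.9 points; Ines 32.9 points; Emil 25.0 points; Maya 7.9 points.
Ivan has the top bid and wins; the price is the second-highest bid, 50.2 points.
Ivan's payoff = 55.5 points − 50.2 points = 5.3 points. All other bidders lose, so their payoff is 0.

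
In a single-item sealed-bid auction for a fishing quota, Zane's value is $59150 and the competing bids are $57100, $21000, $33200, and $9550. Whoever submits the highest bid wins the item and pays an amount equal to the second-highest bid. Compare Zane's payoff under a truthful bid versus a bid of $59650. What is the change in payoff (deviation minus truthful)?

The highest competing bid is $57100.
Bidding truthfully at $59150: Zane has the top bid, wins, and pays the second-highest bid $57100. Payoff = $59150 − $57100 = $2050.
Bidding $59650: Zane has the top bid, wins, and pays the second-highest bid $57100. Payoff = $59150 − $57100 = $2050.
Change = $2050 − $2050 = $0.
The bid only affects whether you win, not the price — here both bids land on the same side of the top rival bid, so the deviation is payoff-neutral.

Payoff change: $0.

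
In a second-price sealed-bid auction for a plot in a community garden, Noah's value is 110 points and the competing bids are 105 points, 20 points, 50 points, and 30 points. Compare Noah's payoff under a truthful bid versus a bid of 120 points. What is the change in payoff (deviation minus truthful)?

The highest competing bid is 105 points.
Bidding truthfully at 110 points: Noah has the top bid, wins, and pays the second-highest bid 105 points. Payoff = 110 points − 105 points = 5 points.
Bidding 120 points: Noah has the top bid, wins, and pays the second-highest bid 105 points. Payoff = 110 points − 105 points = 5 points.
Change = 5 points − 5 points = 0 points.

Change in payoff: 0 points.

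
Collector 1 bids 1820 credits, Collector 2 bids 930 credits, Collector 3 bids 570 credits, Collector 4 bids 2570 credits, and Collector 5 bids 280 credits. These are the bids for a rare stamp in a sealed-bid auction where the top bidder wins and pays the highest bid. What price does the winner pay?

Sorted high to low: Collector 4 2570 credits > Collector 1 1820 credits > Collector 2 930 credits > Collector 3 570 credits > Collector 5 280 credits.
Collector 4 is the highest bidder, so Collector 4 wins.
Under the first-price rule, the price is the highest bid: 2570 credits.

2570 credits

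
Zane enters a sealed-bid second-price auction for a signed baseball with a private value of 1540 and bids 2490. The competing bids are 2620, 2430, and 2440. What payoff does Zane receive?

Highest competing bid: 2620.
Zane's bid 2490 is not the highest, so Zane loses, pays nothing, and earns zero payoff.

Payoff = 0.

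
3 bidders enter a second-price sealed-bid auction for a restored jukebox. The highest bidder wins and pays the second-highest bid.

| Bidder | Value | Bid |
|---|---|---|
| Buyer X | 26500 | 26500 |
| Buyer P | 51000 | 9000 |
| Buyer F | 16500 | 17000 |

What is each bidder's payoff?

Buyer X 9500, Buyer P 0, Buyer F 0.

Bids in descending order: Buyer X 26500, then Buyer F 17000, then Buyer P 9000.
Buyer X has the top bid and wins; the price is the second-highest bid, 17000.
Buyer X's payoff = 26500 − 17000 = 9500. All other bidders lose, so their payoff is 0.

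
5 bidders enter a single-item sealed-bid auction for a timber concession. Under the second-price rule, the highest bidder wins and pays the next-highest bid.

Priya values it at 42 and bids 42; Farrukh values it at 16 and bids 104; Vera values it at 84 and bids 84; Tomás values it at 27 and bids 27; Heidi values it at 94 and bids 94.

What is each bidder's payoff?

Sorted high to low: Farrukh 104, then Heidi 94, then Vera 84, then Priya 42, then Tomás 27.
Farrukh has the top bid and wins; the price is the second-highest bid, 94.
Farrukh's payoff = 16 − 94 = -78. All other bidders lose, so their payoff is 0.

Priya 0, Farrukh -78, Vera 0, Tomás 0, Heidi 0.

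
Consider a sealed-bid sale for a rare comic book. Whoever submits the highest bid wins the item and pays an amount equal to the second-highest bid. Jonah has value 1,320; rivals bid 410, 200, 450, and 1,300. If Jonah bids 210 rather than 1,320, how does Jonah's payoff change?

The highest competing bid is 1,300.
Bidding truthfully at 1,320: Jonah has the top bid, wins, and pays the second-highest bid 1,300. Payoff = 1,320 − 1,300 = 20.
Bidding 210: the top bid is 1,300 (a rival), so Jonah loses. Payoff = 0.
Change = 0 − 20 = -20.
This is the dominant-strategy logic: truthful bidding weakly beats any alternative.

Payoff change: -20.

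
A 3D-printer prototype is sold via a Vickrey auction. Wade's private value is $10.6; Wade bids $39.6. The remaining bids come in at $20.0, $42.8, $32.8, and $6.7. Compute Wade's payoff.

Payoff = $0.0.

Highest competing bid: $42.8.
Wade's bid $39.6 is not the highest, so Wade loses, pays nothing, and earns zero payoff.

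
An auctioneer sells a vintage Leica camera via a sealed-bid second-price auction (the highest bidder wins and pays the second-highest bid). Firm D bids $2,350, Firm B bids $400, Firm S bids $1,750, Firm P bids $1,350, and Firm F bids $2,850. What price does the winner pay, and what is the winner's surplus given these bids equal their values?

Price $2,350; surplus $500.

Ordered from highest: Firm F $2,850, then Firm D $2,350, then Firm S $1,750, then Firm P $1,350, then Firm B $400.
Firm F is the highest bidder, so Firm F wins.
Under the second-price rule, the price is the second-highest bid: $2,350.
Surplus = $2,850 − $2,350 = $500.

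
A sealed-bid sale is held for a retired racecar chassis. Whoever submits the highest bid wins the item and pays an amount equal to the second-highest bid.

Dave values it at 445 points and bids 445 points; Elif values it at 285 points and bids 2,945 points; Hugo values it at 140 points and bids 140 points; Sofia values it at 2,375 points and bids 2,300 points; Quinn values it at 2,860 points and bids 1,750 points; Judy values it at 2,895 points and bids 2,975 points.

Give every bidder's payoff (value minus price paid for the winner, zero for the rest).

Ranking the bids: Judy 2,975 points, then Elif 2,945 points, then Sofia 2,300 points, then Quinn 1,750 points, then Dave 445 points, then Hugo 140 points.
Judy has the top bid and wins; the price is the second-highest bid, 2,945 points.
Judy's payoff = 2,895 points − 2,945 points = -50 points. All other bidders lose, so their payoff is 0.

Payoffs: Dave 0 points, Elif 0 points, Hugo 0 points, Sofia 0 points, Quinn 0 points, Judy -50 points.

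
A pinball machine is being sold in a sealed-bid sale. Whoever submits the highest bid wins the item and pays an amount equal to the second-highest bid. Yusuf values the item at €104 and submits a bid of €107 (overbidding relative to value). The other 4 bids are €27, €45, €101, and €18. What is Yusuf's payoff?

€3

Highest competing bid: €101.
Yusuf's bid €107 is the highest overall, so Yusuf wins and pays the second-highest bid, €101.
Payoff = value − price = €104 − €101 = €3.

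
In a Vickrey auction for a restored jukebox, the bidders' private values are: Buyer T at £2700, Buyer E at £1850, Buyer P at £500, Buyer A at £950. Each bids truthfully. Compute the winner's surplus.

Surplus = £850.

Ranking the bids: Buyer T £2700 > Buyer E £1850 > Buyer A £950 > Buyer P £500.
Buyer T wins with the top bid and pays the second-highest, £1850.
Surplus = £2700 − £1850 = £850.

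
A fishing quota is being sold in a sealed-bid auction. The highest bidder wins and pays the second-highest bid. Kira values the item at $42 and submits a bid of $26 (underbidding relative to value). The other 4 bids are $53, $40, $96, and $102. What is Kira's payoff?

Highest competing bid: $102.
Kira's bid $26 is not the highest, so Kira loses, pays nothing, and earns zero payoff.

Kira's payoff: $0.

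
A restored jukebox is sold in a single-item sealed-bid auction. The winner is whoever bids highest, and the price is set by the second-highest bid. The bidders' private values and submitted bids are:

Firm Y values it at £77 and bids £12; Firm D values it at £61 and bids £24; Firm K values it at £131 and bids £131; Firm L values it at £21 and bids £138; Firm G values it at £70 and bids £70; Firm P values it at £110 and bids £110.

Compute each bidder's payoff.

Payoffs: Firm Y £0, Firm D £0, Firm K £0, Firm L -£110, Firm G £0, Firm P £0.

Ranking the bids: Firm L £138; Firm K £131; Firm P £110; Firm G £70; Firm D £24; Firm Y £12.
Firm L has the top bid and wins; the price is the second-highest bid, £131.
Firm L's payoff = £21 − £131 = -£110. All other bidders lose, so their payoff is 0.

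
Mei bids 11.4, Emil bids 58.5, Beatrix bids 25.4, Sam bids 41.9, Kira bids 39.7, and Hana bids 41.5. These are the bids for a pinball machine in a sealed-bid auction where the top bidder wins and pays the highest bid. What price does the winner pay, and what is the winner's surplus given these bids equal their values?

Price 58.5; surplus 0.0.

Ranking the bids: Emil 58.5, then Sam 41.9, then Hana 41.5, then Kira 39.7, then Beatrix 25.4, then Mei 11.4.
Emil is the highest bidder, so Emil wins.
Under the first-price rule, the price is the highest bid: 58.5.
Surplus = 58.5 − 58.5 = 0.0.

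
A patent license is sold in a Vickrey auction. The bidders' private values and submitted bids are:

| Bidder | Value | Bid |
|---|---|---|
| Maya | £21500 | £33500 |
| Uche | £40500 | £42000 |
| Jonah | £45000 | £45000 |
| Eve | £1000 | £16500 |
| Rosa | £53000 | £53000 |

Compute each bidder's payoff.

Payoffs: Maya £0, Uche £0, Jonah £0, Eve £0, Rosa £8000.

Ranking the bids: Rosa £53000; Jonah £45000; Uche £42000; Maya £33500; Eve £16500.
Rosa has the top bid and wins; the price is the second-highest bid, £45000.
Rosa's payoff = £53000 − £45000 = £8000. All other bidders lose, so their payoff is 0.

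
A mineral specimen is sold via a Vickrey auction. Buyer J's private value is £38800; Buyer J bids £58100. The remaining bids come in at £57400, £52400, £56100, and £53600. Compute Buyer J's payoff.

-£18600

Highest competing bid: £57400.
Buyer J's bid £58100 is the highest overall, so Buyer J wins and pays the second-highest bid, £57400.
Payoff = value − price = £38800 − £57400 = -£18600.
Overbidding won the item at a price above value — truthful bidding would have avoided this loss.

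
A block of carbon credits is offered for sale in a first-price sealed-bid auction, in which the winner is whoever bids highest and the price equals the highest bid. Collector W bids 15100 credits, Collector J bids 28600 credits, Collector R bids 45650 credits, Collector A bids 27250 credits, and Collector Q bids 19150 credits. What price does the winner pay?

Sorted high to low: Collector R 45650 credits, then Collector J 28600 credits, then Collector A 27250 credits, then Collector Q 19150 credits, then Collector W 15100 credits.
Collector R is the highest bidder, so Collector R wins.
Under the first-price rule, the price is the highest bid: 45650 credits.

The winner pays 45650 credits.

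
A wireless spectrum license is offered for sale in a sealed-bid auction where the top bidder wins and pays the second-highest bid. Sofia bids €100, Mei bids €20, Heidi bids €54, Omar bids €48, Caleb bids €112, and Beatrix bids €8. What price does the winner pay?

Ranking the bids: Caleb €112 > Sofia €100 > Heidi €54 > Omar €48 > Mei €20 > Beatrix €8.
Caleb is the highest bidder, so Caleb wins.
Under the second-price rule, the price is the second-highest bid: €100.

Price paid: €100.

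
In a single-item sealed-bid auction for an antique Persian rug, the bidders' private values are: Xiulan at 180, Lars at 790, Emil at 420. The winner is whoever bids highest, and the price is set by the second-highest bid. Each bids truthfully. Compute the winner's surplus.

Surplus = 370.

Ranking the bids: Lars 790, then Emil 420, then Xiulan 180.
Lars wins with the top bid and pays the second-highest, 420.
Surplus = 790 − 420 = 370.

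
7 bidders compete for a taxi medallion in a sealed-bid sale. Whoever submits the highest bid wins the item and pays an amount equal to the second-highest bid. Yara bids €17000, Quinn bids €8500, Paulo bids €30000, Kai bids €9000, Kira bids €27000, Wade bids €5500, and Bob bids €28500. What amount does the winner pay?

€28500

Ordered from highest: Paulo €30000, then Bob €28500, then Kira €27000, then Yara €17000, then Kai €9000, then Quinn €8500, then Wade €5500.
Paulo has the highest bid, so Paulo wins.
The second-highest bid is €28500, so that is what Paulo pays.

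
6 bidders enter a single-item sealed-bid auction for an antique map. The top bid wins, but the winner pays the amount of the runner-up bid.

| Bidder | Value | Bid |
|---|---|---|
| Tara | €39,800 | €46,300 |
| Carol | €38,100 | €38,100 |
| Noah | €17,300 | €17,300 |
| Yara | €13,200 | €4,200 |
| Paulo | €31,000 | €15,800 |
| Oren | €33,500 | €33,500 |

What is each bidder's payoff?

Tara €1,700, Carol €0, Noah €0, Yara €0, Paulo €0, Oren €0.

Bids in descending order: Tara €46,300; Carol €38,100; Oren €33,500; Noah €17,300; Paulo €15,800; Yara €4,200.
Tara has the top bid and wins; the price is the second-highest bid, €38,100.
Tara's payoff = €39,800 − €38,100 = €1,700. All other bidders lose, so their payoff is 0.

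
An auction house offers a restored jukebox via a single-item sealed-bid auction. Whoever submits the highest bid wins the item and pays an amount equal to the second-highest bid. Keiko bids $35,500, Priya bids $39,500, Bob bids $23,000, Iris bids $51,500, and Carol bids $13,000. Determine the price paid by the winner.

Sorted high to low: Iris $51,500 > Priya $39,500 > Keiko $35,500 > Bob $23,000 > Carol $13,000.
Iris has the highest bid, so Iris wins.
The second-highest bid is $39,500, so that is what Iris pays.

$39,500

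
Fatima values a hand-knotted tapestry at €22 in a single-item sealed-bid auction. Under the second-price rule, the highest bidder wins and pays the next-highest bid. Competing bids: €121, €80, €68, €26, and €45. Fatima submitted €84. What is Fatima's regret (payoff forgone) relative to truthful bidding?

Payoff forgone: €0.

The highest competing bid is €121.
Bidding truthfully at €22: the top bid is €121 (a rival), so Fatima loses. Payoff = €0.
Bidding €84: the top bid is €121 (a rival), so Fatima loses. Payoff = €0.
Regret = truthful payoff − actual payoff = €0 − €0 = €0.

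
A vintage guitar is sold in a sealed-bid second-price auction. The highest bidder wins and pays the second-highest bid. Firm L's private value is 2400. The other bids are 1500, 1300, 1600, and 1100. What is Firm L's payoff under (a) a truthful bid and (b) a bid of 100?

Truthful: 800; alternative: 0.

The highest competing bid is 1600.
Bidding truthfully at 2400: Firm L has the top bid, wins, and pays the second-highest bid 1600. Payoff = 2400 − 1600 = 800.
Bidding 100: the top bid is 1600 (a rival), so Firm L loses. Payoff = 0.
Deviating from a truthful bid can only lose payoff in a second-price auction — never gain.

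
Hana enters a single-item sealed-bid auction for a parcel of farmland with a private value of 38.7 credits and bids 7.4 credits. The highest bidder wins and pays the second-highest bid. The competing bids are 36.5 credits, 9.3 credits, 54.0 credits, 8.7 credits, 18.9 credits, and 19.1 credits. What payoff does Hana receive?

Highest competing bid: 54.0 credits.
Hana's bid 7.4 credits is not the highest, so Hana loses, pays nothing, and earns zero payoff.

0.0 credits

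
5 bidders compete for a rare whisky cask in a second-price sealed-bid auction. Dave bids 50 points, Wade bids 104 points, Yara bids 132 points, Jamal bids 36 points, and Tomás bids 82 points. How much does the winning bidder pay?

The winner pays 104 points.

Sorted high to low: Yara 132 points > Wade 104 points > Tomás 82 points > Dave 50 points > Jamal 36 points.
Yara has the highest bid, so Yara wins.
The second-highest bid is 104 points, so that is what Yara pays.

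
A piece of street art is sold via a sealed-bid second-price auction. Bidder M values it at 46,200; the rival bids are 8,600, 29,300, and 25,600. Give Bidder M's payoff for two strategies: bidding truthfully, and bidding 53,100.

Truthful: 16,900; alternative: 16,900.

The highest competing bid is 29,300.
Bidding truthfully at 46,200: Bidder M has the top bid, wins, and pays the second-highest bid 29,300. Payoff = 46,200 − 29,300 = 16,900.
Bidding 53,100: Bidder M has the top bid, wins, and pays the second-highest bid 29,300. Payoff = 46,200 − 29,300 = 16,900.
The bid only affects whether you win, not the price — here both bids land on the same side of the top rival bid, so the deviation is payoff-neutral.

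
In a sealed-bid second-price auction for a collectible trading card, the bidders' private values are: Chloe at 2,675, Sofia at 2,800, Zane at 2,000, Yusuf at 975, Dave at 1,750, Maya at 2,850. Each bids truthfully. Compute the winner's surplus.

Sorted high to low: Maya 2,850; Sofia 2,800; Chloe 2,675; Zane 2,000; Dave 1,750; Yusuf 975.
Maya wins with the top bid and pays the second-highest, 2,800.
Surplus = 2,850 − 2,800 = 50.

Winner's surplus: 50.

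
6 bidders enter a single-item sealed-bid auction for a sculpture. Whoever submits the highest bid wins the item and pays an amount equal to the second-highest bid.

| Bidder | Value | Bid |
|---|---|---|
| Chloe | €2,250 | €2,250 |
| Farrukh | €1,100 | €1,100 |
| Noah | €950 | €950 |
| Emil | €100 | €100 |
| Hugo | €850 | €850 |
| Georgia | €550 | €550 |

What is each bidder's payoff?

Chloe €1,150, Farrukh €0, Noah €0, Emil €0, Hugo €0, Georgia €0.

Ranking the bids: Chloe €2,250, then Farrukh €1,100, then Noah €950, then Hugo €850, then Georgia €550, then Emil €100.
Chloe has the top bid and wins; the price is the second-highest bid, €1,100.
Chloe's payoff = €2,250 − €1,100 = €1,150. All other bidders lose, so their payoff is 0.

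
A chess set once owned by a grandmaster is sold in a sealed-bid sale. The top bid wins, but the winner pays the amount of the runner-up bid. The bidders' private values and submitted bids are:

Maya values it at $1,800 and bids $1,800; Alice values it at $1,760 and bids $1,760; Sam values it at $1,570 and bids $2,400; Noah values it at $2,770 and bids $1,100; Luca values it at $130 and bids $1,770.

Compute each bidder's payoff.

Ranking the bids: Sam $2,400; Maya $1,800; Luca $1,770; Alice $1,760; Noah $1,100.
Sam has the top bid and wins; the price is the second-highest bid, $1,800.
Sam's payoff = $1,570 − $1,800 = -$230. All other bidders lose, so their payoff is 0.

Payoffs: Maya $0, Alice $0, Sam -$230, Noah $0, Luca $0.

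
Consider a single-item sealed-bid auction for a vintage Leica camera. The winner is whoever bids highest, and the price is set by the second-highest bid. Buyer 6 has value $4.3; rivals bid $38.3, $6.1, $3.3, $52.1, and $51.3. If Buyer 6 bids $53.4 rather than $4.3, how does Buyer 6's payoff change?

The highest competing bid is $52.1.
Bidding truthfully at $4.3: the top bid is $52.1 (a rival), so Buyer 6 loses. Payoff = $0.0.
Bidding $53.4: Buyer 6 has the top bid, wins, and pays the second-highest bid $52.1. Payoff = $4.3 − $52.1 = -$47.8.
Change = -$47.8 − $0.0 = -$47.8.

Change in payoff: -$47.8.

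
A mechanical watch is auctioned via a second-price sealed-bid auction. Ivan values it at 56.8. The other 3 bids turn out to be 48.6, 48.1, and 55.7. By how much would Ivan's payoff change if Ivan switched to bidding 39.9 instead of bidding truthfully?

The highest competing bid is 55.7.
Bidding truthfully at 56.8: Ivan has the top bid, wins, and pays the second-highest bid 55.7. Payoff = 56.8 − 55.7 = 1.1.
Bidding 39.9: the top bid is 55.7 (a rival), so Ivan loses. Payoff = 0.0.
Change = 0.0 − 1.1 = -1.1.
This is the dominant-strategy logic: truthful bidding weakly beats any alternative.

-1.1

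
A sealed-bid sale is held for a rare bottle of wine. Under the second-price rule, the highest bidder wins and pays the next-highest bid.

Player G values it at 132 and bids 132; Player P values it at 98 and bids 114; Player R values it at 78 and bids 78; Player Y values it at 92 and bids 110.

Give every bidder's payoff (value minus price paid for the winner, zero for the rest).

Ranking the bids: Player G 132; Player P 114; Player Y 110; Player R 78.
Player G has the top bid and wins; the price is the second-highest bid, 114.
Player G's payoff = 132 − 114 = 18. All other bidders lose, so their payoff is 0.

Player G 18, Player P 0, Player R 0, Player Y 0.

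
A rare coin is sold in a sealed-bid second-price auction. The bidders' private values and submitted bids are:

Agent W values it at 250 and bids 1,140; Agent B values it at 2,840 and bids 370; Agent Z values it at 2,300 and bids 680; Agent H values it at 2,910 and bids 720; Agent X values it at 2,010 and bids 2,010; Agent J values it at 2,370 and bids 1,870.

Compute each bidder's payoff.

Payoffs: Agent W 0, Agent B 0, Agent Z 0, Agent H 0, Agent X 140, Agent J 0.

Bids in descending order: Agent X 2,010 > Agent J 1,870 > Agent W 1,140 > Agent H 720 > Agent Z 680 > Agent B 370.
Agent X has the top bid and wins; the price is the second-highest bid, 1,870.
Agent X's payoff = 2,010 − 1,870 = 140. All other bidders lose, so their payoff is 0.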